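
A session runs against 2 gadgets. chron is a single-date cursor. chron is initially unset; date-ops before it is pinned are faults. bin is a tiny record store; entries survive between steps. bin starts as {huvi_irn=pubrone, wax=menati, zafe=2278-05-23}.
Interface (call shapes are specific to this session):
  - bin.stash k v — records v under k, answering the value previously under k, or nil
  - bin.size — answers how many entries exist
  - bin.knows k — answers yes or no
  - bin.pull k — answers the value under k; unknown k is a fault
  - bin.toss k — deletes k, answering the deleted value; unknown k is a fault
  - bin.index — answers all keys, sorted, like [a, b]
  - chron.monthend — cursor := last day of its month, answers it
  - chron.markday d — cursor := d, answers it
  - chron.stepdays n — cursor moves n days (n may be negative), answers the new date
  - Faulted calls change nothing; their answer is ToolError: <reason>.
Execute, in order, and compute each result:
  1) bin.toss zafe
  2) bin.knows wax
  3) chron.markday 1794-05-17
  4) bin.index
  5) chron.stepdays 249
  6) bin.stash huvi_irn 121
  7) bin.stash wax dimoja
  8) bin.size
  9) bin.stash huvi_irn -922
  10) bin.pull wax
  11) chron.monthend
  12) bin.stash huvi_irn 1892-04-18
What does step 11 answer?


Answer: 1795-01-31

Derivation:
-> bin.toss(k=zafe)
<- 2278-05-23
-> bin.knows(k=wax)
<- yes
-> chron.markday(d=1794-05-17)
<- 1794-05-17
-> bin.index()
<- [huvi_irn, wax]
-> chron.stepdays(n=249)
<- 1795-01-21
-> bin.stash(k=huvi_irn, v=121)
<- pubrone
-> bin.stash(k=wax, v=dimoja)
<- menati
-> bin.size()
<- 2
-> bin.stash(k=huvi_irn, v=-922)
<- 121
-> bin.pull(k=wax)
<- dimoja
-> chron.monthend()
<- 1795-01-31
-> bin.stash(k=huvi_irn, v=1892-04-18)
<- -922


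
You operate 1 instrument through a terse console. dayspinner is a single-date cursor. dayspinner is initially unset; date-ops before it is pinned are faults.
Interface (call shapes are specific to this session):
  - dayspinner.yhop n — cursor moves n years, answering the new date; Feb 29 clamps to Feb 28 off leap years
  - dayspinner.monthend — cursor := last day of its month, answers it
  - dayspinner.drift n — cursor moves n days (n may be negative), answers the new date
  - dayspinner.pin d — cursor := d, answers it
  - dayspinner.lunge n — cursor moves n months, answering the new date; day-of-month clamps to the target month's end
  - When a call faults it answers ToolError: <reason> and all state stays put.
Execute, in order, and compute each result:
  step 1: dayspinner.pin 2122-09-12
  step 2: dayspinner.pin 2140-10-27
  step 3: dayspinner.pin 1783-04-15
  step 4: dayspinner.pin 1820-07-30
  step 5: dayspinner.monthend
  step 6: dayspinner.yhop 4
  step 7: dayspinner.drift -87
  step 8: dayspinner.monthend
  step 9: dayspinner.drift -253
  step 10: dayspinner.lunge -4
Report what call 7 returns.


Answer: 1824-05-05

Derivation:
[in] pin d: 2122-09-12
:: 2122-09-12
[in] pin d: 2140-10-27
:: 2140-10-27
[in] pin d: 1783-04-15
:: 1783-04-15
[in] pin d: 1820-07-30
:: 1820-07-30
[in] monthend
:: 1820-07-31
[in] yhop n: 4
:: 1824-07-31
[in] drift n: -87
:: 1824-05-05
[in] monthend
:: 1824-05-31
[in] drift n: -253
:: 1823-09-21
[in] lunge n: -4
:: 1823-05-21


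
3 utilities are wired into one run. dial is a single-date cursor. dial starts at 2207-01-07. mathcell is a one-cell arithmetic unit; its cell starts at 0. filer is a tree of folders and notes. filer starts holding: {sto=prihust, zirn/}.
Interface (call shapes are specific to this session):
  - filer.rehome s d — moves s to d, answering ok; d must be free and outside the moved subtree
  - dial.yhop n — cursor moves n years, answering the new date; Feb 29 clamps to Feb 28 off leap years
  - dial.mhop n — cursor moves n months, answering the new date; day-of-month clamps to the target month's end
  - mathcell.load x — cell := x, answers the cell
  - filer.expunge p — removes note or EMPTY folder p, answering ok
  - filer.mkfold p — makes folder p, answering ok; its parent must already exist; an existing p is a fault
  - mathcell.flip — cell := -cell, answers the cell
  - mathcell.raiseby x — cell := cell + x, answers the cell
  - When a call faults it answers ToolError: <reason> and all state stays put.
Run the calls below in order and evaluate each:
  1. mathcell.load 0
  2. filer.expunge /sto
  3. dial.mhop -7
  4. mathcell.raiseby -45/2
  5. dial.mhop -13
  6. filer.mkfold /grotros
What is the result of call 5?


Answer: 2205-05-07

Derivation:
-- load(x→0) : 0
-- expunge(p→/sto) : ok
-- mhop(n→-7) : 2206-06-07
-- raiseby(x→-45/2) : -45/2
-- mhop(n→-13) : 2205-05-07
-- mkfold(p→/grotros) : ok


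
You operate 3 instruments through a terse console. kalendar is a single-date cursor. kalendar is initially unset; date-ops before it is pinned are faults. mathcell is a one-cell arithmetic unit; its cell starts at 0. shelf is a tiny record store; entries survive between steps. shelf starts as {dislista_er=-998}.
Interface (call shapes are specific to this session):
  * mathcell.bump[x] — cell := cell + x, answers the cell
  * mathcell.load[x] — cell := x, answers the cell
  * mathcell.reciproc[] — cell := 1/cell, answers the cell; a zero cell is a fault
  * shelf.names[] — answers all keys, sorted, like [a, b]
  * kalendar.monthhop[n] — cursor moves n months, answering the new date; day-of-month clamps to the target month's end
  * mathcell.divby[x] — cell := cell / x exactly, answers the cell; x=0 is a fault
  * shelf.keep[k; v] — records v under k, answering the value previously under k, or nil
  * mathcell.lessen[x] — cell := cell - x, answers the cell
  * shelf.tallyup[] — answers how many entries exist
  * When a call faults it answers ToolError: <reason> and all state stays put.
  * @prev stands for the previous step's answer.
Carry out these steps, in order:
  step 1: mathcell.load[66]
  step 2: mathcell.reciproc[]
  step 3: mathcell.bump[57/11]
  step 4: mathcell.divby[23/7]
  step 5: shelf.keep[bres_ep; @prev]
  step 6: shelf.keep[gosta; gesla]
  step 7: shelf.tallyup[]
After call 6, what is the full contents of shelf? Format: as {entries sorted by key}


Answer: {bres_ep=2401/1518, dislista_er=-998, gosta=gesla}

Derivation:
Step: mathcell.load[66]
Result: 66
Step: mathcell.reciproc[]
Result: 1/66
Step: mathcell.bump[57/11]
Result: 343/66
Step: mathcell.divby[23/7]
Result: 2401/1518
Step: shelf.keep[bres_ep; @prev]
Result: nil
Step: shelf.keep[gosta; gesla]
Result: nil
Step: shelf.tallyup[]
Result: 3


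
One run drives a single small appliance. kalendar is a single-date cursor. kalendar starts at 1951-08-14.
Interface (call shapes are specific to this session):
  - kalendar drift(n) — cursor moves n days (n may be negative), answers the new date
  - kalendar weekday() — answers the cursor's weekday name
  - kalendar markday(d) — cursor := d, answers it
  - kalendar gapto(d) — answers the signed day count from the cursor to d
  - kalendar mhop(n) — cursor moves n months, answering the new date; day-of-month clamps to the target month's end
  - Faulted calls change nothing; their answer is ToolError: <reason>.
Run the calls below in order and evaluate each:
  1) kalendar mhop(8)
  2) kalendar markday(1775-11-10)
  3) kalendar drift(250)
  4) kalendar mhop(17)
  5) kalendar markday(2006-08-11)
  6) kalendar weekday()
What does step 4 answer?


Answer: 1777-12-17

Derivation:
~$ kalendar mhop n=8
  1952-04-14
~$ kalendar markday d=1775-11-10
  1775-11-10
~$ kalendar drift n=250
  1776-07-17
~$ kalendar mhop n=17
  1777-12-17
~$ kalendar markday d=2006-08-11
  2006-08-11
~$ kalendar weekday
  Friday


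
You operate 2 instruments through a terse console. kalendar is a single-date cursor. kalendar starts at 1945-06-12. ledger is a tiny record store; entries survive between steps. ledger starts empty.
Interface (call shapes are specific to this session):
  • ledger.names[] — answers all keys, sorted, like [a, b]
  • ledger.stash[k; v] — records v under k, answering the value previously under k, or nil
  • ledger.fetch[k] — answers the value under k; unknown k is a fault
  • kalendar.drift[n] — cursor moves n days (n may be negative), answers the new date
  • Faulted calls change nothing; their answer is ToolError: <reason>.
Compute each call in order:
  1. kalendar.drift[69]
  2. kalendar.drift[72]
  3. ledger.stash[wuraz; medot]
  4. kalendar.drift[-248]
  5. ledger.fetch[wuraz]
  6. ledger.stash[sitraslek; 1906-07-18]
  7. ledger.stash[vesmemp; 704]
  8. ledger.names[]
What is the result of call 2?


# 1. kalendar.drift(n→69) -> 1945-08-20
# 2. kalendar.drift(n→72) -> 1945-10-31
# 3. ledger.stash(k→wuraz, v→medot) -> nil
# 4. kalendar.drift(n→-248) -> 1945-02-25
# 5. ledger.fetch(k→wuraz) -> medot
# 6. ledger.stash(k→sitraslek, v→1906-07-18) -> nil
# 7. ledger.stash(k→vesmemp, v→704) -> nil
# 8. ledger.names() -> [sitraslek, vesmemp, wuraz]

Answer: 1945-10-31


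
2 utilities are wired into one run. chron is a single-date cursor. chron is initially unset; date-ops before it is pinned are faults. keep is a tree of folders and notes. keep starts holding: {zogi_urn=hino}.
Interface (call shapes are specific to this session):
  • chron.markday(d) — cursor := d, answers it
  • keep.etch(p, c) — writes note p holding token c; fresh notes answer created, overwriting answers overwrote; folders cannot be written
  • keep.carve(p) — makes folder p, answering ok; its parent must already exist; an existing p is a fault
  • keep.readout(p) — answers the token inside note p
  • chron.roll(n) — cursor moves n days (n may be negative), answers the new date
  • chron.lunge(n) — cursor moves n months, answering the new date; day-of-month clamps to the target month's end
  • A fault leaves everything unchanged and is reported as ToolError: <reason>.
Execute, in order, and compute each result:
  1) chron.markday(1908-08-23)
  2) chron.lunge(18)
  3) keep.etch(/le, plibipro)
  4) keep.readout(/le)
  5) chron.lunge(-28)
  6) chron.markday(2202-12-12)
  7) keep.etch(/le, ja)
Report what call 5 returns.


·→ chron.markday(d=1908-08-23)
·← 1908-08-23
·→ chron.lunge(n=18)
·← 1910-02-23
·→ keep.etch(p=/le, c=plibipro)
·← created
·→ keep.readout(p=/le)
·← plibipro
·→ chron.lunge(n=-28)
·← 1907-10-23
·→ chron.markday(d=2202-12-12)
·← 2202-12-12
·→ keep.etch(p=/le, c=ja)
·← overwrote

Answer: 1907-10-23


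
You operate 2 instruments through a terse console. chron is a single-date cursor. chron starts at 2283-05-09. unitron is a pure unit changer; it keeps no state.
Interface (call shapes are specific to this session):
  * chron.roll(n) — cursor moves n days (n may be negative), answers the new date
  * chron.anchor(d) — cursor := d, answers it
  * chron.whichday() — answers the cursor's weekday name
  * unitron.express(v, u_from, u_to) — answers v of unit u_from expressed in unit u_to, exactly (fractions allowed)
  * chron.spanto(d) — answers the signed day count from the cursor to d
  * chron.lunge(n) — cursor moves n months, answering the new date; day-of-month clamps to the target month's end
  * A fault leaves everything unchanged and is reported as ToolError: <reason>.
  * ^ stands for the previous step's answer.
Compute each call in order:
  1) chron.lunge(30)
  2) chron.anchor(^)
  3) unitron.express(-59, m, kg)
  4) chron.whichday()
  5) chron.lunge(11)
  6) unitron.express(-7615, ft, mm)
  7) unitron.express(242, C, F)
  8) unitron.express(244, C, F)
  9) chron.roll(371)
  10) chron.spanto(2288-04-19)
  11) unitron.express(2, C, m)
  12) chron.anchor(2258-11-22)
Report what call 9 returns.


Answer: 2287-10-15

Derivation:
% 1. chron.lunge(n: 30) : 2285-11-09
% 2. chron.anchor(d: ^) : 2285-11-09
% 3. unitron.express(v: -59, u_from: m, u_to: kg) : ToolError: incompatible units
% 4. chron.whichday() : Monday
% 5. chron.lunge(n: 11) : 2286-10-09
% 6. unitron.express(v: -7615, u_from: ft, u_to: mm) : -2321052
% 7. unitron.express(v: 242, u_from: C, u_to: F) : 2338/5
% 8. unitron.express(v: 244, u_from: C, u_to: F) : 2356/5
% 9. chron.roll(n: 371) : 2287-10-15
% 10. chron.spanto(d: 2288-04-19) : 187
% 11. unitron.express(v: 2, u_from: C, u_to: m) : ToolError: incompatible units
% 12. chron.anchor(d: 2258-11-22) : 2258-11-22


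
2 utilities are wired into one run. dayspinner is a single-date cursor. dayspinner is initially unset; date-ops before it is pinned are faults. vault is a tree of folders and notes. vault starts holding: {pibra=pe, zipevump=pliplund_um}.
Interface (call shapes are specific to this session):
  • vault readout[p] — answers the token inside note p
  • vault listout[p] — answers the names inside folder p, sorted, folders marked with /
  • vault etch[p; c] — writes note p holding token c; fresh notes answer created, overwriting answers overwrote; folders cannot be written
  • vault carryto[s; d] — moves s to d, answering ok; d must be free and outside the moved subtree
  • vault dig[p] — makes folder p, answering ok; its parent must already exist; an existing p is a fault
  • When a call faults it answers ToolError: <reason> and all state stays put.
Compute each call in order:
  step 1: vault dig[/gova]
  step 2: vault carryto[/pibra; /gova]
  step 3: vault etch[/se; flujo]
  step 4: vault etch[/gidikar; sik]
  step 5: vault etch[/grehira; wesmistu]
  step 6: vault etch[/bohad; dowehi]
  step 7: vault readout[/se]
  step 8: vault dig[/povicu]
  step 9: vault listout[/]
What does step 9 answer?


→ vault dig(p='/gova')
← ok
→ vault carryto(s='/pibra', d='/gova')
← ToolError: exists
→ vault etch(p='/se', c='flujo')
← created
→ vault etch(p='/gidikar', c='sik')
← created
→ vault etch(p='/grehira', c='wesmistu')
← created
→ vault etch(p='/bohad', c='dowehi')
← created
→ vault readout(p='/se')
← flujo
→ vault dig(p='/povicu')
← ok
→ vault listout(p='/')
← [bohad, gidikar, gova/, grehira, pibra, povicu/, se, zipevump]

Answer: [bohad, gidikar, gova/, grehira, pibra, povicu/, se, zipevump]


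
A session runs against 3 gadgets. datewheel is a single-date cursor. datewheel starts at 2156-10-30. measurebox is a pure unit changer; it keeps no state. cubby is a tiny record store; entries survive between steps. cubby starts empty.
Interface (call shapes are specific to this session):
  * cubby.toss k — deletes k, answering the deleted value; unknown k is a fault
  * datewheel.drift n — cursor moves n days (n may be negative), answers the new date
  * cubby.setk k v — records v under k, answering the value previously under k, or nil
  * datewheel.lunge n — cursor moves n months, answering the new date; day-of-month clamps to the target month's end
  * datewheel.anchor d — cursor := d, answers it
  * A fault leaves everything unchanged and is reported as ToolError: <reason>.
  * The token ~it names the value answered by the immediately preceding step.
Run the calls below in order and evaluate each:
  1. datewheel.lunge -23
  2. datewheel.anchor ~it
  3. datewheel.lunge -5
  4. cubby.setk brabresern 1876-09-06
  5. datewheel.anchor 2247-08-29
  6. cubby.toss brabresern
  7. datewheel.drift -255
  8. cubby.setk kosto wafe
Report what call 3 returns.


==> datewheel.lunge(n: -23)
<== 2154-11-30
==> datewheel.anchor(d: ~it)
<== 2154-11-30
==> datewheel.lunge(n: -5)
<== 2154-06-30
==> cubby.setk(k: brabresern, v: 1876-09-06)
<== nil
==> datewheel.anchor(d: 2247-08-29)
<== 2247-08-29
==> cubby.toss(k: brabresern)
<== 1876-09-06
==> datewheel.drift(n: -255)
<== 2246-12-17
==> cubby.setk(k: kosto, v: wafe)
<== nil

Answer: 2154-06-30


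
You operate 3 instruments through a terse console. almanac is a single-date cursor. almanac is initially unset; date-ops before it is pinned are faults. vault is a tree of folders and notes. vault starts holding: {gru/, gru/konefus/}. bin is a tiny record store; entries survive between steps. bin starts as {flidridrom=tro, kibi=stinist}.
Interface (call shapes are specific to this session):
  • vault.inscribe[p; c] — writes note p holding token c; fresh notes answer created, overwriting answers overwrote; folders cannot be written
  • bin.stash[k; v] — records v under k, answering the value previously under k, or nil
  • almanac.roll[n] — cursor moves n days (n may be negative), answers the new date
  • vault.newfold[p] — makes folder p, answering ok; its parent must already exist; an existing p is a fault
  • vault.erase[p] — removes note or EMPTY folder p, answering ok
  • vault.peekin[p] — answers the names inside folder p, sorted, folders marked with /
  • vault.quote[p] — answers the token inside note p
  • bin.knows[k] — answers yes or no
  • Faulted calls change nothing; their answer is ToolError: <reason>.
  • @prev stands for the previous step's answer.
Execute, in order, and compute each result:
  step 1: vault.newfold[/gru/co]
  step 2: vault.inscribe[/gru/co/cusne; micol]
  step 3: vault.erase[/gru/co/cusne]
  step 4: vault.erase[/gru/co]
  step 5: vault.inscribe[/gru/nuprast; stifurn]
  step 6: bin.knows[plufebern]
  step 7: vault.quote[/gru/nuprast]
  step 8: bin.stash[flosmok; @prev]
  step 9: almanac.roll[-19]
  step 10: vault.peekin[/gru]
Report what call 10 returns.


~$ vault.newfold p: /gru/co
[out] ok
~$ vault.inscribe p: /gru/co/cusne c: micol
[out] created
~$ vault.erase p: /gru/co/cusne
[out] ok
~$ vault.erase p: /gru/co
[out] ok
~$ vault.inscribe p: /gru/nuprast c: stifurn
[out] created
~$ bin.knows k: plufebern
[out] no
~$ vault.quote p: /gru/nuprast
[out] stifurn
~$ bin.stash k: flosmok v: @prev
[out] nil
~$ almanac.roll n: -19
[out] ToolError: no date set
~$ vault.peekin p: /gru
[out] [konefus/, nuprast]

Answer: [konefus/, nuprast]


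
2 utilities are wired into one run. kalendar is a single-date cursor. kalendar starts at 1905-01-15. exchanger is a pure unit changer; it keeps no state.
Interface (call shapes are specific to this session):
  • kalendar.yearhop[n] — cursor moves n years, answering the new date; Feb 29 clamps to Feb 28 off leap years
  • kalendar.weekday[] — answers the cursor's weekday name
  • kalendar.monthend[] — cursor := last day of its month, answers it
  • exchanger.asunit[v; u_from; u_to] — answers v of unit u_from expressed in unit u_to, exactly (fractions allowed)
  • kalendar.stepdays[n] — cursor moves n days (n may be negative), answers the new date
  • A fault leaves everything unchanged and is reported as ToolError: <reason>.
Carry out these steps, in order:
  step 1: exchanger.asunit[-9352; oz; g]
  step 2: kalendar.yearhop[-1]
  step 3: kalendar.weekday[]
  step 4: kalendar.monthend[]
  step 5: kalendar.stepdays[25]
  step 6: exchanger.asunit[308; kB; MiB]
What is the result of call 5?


Answer: 1904-02-25

Derivation:
→ exchanger.asunit(-9352, oz, g)
← -53024948053/200000
→ kalendar.yearhop(-1)
← 1904-01-15
→ kalendar.weekday()
← Friday
→ kalendar.monthend()
← 1904-01-31
→ kalendar.stepdays(25)
← 1904-02-25
→ exchanger.asunit(308, kB, MiB)
← 9625/32768


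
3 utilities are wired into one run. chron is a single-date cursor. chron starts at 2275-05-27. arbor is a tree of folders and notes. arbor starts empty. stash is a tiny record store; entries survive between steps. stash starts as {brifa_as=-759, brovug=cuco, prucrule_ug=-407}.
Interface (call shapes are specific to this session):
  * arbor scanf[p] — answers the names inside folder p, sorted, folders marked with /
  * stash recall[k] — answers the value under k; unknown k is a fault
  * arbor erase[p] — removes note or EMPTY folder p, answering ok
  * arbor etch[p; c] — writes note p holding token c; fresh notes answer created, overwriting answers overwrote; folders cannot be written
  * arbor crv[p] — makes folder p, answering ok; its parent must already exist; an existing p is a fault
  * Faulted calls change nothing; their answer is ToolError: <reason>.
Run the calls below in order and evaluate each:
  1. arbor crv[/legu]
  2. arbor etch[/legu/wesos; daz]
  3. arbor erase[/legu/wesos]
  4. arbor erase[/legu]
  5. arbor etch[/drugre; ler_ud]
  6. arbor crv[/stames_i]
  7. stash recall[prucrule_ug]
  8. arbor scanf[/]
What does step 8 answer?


Answer: [drugre, stames_i/]

Derivation:
# arbor crv(p=/legu) => ok
# arbor etch(p=/legu/wesos, c=daz) => created
# arbor erase(p=/legu/wesos) => ok
# arbor erase(p=/legu) => ok
# arbor etch(p=/drugre, c=ler_ud) => created
# arbor crv(p=/stames_i) => ok
# stash recall(k=prucrule_ug) => -407
# arbor scanf(p=/) => [drugre, stames_i/]


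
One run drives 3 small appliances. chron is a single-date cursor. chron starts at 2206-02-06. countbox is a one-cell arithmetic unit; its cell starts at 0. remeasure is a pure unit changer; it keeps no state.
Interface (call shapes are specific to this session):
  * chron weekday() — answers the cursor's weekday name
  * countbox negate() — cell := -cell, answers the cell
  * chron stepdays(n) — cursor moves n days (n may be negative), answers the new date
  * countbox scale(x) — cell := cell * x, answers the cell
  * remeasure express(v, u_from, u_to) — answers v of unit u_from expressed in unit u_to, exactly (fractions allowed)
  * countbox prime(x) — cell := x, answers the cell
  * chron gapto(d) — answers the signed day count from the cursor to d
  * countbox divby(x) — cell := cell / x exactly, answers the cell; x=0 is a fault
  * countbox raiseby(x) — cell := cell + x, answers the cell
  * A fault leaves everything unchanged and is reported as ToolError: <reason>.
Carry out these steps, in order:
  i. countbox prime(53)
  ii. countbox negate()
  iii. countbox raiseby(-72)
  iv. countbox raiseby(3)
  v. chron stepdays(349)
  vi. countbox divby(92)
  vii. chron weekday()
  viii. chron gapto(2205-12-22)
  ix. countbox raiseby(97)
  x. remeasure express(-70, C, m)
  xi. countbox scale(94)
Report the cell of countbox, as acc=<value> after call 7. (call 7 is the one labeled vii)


Answer: acc=-61/46

Derivation:
;; 1. countbox prime(x=53) => 53
;; 2. countbox negate() => -53
;; 3. countbox raiseby(x=-72) => -125
;; 4. countbox raiseby(x=3) => -122
;; 5. chron stepdays(n=349) => 2207-01-21
;; 6. countbox divby(x=92) => -61/46
;; 7. chron weekday() => Wednesday
;; 8. chron gapto(d=2205-12-22) => -395
;; 9. countbox raiseby(x=97) => 4401/46
;; 10. remeasure express(v=-70, u_from=C, u_to=m) => ToolError: incompatible units
;; 11. countbox scale(x=94) => 206847/23


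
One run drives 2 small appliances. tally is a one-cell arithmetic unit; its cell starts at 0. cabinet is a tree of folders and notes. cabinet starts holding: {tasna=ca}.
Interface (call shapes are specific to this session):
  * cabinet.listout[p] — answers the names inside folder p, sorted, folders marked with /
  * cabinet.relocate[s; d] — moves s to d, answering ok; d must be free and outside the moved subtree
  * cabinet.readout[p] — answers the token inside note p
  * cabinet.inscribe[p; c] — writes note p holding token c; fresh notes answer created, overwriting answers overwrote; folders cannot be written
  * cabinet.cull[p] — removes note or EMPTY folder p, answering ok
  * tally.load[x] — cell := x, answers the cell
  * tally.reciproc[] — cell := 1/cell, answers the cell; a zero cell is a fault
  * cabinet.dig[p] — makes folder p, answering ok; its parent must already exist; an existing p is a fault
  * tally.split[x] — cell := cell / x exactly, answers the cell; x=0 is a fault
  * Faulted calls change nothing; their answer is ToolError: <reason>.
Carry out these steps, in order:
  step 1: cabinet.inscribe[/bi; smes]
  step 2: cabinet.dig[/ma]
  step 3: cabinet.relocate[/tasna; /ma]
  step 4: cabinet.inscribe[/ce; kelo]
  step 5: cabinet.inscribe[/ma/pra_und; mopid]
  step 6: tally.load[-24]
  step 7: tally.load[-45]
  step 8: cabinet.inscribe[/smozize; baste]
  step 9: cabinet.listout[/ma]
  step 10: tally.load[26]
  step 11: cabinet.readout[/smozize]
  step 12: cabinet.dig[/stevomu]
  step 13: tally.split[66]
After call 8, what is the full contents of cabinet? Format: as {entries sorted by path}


>>> cabinet.inscribe p='/bi' c='smes'
[out] created
>>> cabinet.dig p='/ma'
[out] ok
>>> cabinet.relocate s='/tasna' d='/ma'
[out] ToolError: exists
>>> cabinet.inscribe p='/ce' c='kelo'
[out] created
>>> cabinet.inscribe p='/ma/pra_und' c='mopid'
[out] created
>>> tally.load x='-24'
[out] -24
>>> tally.load x='-45'
[out] -45
>>> cabinet.inscribe p='/smozize' c='baste'
[out] created
>>> cabinet.listout p='/ma'
[out] [pra_und]
>>> tally.load x='26'
[out] 26
>>> cabinet.readout p='/smozize'
[out] baste
>>> cabinet.dig p='/stevomu'
[out] ok
>>> tally.split x='66'
[out] 13/33

Answer: {bi=smes, ce=kelo, ma/, ma/pra_und=mopid, smozize=baste, tasna=ca}


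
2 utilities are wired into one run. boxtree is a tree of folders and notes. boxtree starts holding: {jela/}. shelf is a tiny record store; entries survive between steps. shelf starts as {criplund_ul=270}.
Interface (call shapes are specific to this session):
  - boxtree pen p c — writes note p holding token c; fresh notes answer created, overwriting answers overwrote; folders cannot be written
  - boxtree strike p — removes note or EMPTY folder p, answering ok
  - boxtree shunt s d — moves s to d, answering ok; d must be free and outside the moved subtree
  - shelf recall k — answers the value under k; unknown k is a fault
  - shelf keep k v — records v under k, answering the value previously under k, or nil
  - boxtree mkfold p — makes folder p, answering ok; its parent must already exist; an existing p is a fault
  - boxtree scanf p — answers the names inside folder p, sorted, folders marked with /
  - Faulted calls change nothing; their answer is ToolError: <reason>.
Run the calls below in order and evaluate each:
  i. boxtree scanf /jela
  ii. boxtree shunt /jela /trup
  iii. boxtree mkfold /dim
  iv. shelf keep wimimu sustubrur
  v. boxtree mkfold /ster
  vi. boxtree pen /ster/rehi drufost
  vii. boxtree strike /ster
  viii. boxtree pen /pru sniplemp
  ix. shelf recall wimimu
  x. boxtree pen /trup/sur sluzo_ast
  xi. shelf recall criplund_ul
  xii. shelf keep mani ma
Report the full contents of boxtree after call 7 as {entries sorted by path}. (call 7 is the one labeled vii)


Answer: {dim/, ster/, ster/rehi=drufost, trup/}

Derivation:
[in] boxtree scanf p→/jela
  []
[in] boxtree shunt s→/jela d→/trup
  ok
[in] boxtree mkfold p→/dim
  ok
[in] shelf keep k→wimimu v→sustubrur
  nil
[in] boxtree mkfold p→/ster
  ok
[in] boxtree pen p→/ster/rehi c→drufost
  created
[in] boxtree strike p→/ster
  ToolError: not empty
[in] boxtree pen p→/pru c→sniplemp
  created
[in] shelf recall k→wimimu
  sustubrur
[in] boxtree pen p→/trup/sur c→sluzo_ast
  created
[in] shelf recall k→criplund_ul
  270
[in] shelf keep k→mani v→ma
  nil


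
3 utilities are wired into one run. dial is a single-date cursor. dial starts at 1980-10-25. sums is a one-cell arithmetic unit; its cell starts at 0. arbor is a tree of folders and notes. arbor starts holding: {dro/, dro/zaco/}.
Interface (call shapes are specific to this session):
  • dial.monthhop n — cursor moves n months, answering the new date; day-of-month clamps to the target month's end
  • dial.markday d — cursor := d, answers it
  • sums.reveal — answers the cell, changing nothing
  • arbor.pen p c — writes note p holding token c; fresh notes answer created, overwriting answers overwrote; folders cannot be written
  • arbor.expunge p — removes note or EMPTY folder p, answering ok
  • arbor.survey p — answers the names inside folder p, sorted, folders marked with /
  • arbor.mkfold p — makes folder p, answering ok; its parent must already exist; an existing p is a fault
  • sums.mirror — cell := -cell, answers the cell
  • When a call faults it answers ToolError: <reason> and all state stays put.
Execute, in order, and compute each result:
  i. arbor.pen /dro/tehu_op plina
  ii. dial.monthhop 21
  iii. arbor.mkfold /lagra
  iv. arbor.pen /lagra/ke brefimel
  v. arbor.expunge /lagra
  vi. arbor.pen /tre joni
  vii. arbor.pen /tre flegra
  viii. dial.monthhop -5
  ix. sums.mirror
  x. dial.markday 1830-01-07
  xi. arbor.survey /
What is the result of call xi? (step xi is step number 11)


;; pen(p='/dro/tehu_op', c='plina') == created
;; monthhop(n='21') == 1982-07-25
;; mkfold(p='/lagra') == ok
;; pen(p='/lagra/ke', c='brefimel') == created
;; expunge(p='/lagra') == ToolError: not empty
;; pen(p='/tre', c='joni') == created
;; pen(p='/tre', c='flegra') == overwrote
;; monthhop(n='-5') == 1982-02-25
;; mirror() == 0
;; markday(d='1830-01-07') == 1830-01-07
;; survey(p='/') == [dro/, lagra/, tre]

Answer: [dro/, lagra/, tre]


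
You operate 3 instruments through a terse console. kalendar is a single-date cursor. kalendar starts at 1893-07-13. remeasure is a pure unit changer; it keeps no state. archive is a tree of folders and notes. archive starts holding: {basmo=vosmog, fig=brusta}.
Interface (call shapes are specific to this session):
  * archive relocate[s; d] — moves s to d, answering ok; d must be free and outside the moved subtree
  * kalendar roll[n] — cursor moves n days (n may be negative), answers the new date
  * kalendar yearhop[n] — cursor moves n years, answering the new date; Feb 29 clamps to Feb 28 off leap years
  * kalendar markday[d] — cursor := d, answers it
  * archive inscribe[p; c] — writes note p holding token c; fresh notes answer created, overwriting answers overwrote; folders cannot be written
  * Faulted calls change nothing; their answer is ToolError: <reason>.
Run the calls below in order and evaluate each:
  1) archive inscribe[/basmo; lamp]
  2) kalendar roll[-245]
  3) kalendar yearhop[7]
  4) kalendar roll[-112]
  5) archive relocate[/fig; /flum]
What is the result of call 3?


Act: archive inscribe[/basmo; lamp]
Obs: overwrote
Act: kalendar roll[-245]
Obs: 1892-11-10
Act: kalendar yearhop[7]
Obs: 1899-11-10
Act: kalendar roll[-112]
Obs: 1899-07-21
Act: archive relocate[/fig; /flum]
Obs: ok

Answer: 1899-11-10


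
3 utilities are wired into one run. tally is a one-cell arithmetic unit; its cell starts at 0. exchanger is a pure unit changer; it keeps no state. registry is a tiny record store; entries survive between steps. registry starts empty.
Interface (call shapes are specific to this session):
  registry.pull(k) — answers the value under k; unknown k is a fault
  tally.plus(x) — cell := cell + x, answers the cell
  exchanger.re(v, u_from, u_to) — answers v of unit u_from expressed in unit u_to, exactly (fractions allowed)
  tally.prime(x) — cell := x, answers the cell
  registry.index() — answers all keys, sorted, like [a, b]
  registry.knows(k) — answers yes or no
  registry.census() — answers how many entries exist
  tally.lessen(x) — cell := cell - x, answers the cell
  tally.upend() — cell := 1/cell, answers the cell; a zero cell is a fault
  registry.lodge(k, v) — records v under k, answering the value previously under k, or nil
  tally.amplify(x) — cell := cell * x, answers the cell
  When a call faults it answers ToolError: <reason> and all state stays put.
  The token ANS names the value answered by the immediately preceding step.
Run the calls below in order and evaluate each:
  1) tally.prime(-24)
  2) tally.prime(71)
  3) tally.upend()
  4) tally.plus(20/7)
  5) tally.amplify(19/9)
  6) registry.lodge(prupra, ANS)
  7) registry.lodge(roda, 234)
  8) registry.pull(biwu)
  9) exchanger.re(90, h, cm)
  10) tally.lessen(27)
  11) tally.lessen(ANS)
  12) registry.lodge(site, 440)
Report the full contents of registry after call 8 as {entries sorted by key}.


Answer: {prupra=27113/4473, roda=234}

Derivation:
>>> tally.prime x: -24
:: -24
>>> tally.prime x: 71
:: 71
>>> tally.upend
:: 1/71
>>> tally.plus x: 20/7
:: 1427/497
>>> tally.amplify x: 19/9
:: 27113/4473
>>> registry.lodge k: prupra v: ANS
:: nil
>>> registry.lodge k: roda v: 234
:: nil
>>> registry.pull k: biwu
:: ToolError: no such key biwu
>>> exchanger.re v: 90 u_from: h u_to: cm
:: ToolError: incompatible units
>>> tally.lessen x: 27
:: -93658/4473
>>> tally.lessen x: ANS
:: 0
>>> registry.lodge k: site v: 440
:: nil


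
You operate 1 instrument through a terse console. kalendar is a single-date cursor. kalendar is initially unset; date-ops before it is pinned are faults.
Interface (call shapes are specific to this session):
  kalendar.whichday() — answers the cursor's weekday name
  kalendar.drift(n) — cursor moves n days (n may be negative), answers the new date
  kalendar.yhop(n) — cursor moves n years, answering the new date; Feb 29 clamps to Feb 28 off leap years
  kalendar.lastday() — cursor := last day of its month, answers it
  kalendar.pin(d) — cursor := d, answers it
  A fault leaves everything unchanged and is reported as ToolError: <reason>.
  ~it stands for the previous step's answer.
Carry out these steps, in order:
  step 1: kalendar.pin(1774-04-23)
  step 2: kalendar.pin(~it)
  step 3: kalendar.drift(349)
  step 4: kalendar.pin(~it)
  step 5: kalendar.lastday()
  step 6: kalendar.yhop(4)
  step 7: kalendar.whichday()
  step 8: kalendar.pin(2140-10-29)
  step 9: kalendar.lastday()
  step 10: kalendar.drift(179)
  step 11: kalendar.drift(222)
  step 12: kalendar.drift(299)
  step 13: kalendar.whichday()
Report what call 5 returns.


Step: pin[1774-04-23]
Result: 1774-04-23
Step: pin[~it]
Result: 1774-04-23
Step: drift[349]
Result: 1775-04-07
Step: pin[~it]
Result: 1775-04-07
Step: lastday[]
Result: 1775-04-30
Step: yhop[4]
Result: 1779-04-30
Step: whichday[]
Result: Friday
Step: pin[2140-10-29]
Result: 2140-10-29
Step: lastday[]
Result: 2140-10-31
Step: drift[179]
Result: 2141-04-28
Step: drift[222]
Result: 2141-12-06
Step: drift[299]
Result: 2142-10-01
Step: whichday[]
Result: Monday

Answer: 1775-04-30


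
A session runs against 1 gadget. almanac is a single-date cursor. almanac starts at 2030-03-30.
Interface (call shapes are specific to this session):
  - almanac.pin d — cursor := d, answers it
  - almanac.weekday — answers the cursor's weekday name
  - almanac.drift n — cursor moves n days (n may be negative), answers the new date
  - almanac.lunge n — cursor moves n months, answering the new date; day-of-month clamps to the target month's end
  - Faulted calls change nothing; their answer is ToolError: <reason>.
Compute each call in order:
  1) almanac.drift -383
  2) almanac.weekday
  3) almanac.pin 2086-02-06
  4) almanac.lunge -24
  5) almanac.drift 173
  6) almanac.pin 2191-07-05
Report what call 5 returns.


CALL almanac.drift[n: -383]
RET  2029-03-12
CALL almanac.weekday[]
RET  Monday
CALL almanac.pin[d: 2086-02-06]
RET  2086-02-06
CALL almanac.lunge[n: -24]
RET  2084-02-06
CALL almanac.drift[n: 173]
RET  2084-07-28
CALL almanac.pin[d: 2191-07-05]
RET  2191-07-05

Answer: 2084-07-28


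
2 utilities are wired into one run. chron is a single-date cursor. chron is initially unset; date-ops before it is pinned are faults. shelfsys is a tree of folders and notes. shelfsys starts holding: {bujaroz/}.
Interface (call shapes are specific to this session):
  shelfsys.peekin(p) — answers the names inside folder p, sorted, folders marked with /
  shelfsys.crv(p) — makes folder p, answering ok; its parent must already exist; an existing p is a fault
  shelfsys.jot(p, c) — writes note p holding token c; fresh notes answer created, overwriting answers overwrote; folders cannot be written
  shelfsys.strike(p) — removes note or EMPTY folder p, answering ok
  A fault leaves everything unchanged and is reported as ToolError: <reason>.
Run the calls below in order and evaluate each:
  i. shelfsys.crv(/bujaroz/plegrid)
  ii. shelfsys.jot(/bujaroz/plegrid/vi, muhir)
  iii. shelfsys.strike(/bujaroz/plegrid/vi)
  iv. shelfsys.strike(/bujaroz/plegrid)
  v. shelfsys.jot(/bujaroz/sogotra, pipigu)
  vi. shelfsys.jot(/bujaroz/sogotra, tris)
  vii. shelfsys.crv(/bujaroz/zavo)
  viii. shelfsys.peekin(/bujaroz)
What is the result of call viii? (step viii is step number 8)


I invoke shelfsys.crv with /bujaroz/plegrid: ok.
I invoke shelfsys.jot with /bujaroz/plegrid/vi, muhir, which returns created.
I use shelfsys.strike with /bujaroz/plegrid/vi, → ok.
I invoke shelfsys.strike with /bujaroz/plegrid, which returns ok.
Using shelfsys.jot with /bujaroz/sogotra, pipigu, and get created.
Now I run shelfsys.jot with /bujaroz/sogotra, tris, and observe overwrote.
Now I run shelfsys.crv with /bujaroz/zavo, giving ok.
I try shelfsys.peekin with /bujaroz: [sogotra, zavo/].

Answer: [sogotra, zavo/]


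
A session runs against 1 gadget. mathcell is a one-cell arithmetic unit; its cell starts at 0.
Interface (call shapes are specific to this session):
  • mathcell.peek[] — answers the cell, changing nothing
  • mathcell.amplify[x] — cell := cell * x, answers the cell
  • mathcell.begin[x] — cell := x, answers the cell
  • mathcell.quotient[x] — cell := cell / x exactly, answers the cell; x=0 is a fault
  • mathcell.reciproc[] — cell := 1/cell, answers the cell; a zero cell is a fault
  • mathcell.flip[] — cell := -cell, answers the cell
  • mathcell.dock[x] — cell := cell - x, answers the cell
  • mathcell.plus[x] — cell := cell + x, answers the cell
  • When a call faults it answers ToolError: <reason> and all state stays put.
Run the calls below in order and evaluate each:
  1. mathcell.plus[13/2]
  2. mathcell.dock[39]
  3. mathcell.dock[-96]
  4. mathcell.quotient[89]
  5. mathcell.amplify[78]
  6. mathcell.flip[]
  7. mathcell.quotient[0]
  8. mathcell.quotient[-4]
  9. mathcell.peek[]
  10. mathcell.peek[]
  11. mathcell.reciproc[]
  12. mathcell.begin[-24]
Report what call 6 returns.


$ mathcell.plus x=13/2
= 13/2
$ mathcell.dock x=39
= -65/2
$ mathcell.dock x=-96
= 127/2
$ mathcell.quotient x=89
= 127/178
$ mathcell.amplify x=78
= 4953/89
$ mathcell.flip
= -4953/89
$ mathcell.quotient x=0
= ToolError: division by zero
$ mathcell.quotient x=-4
= 4953/356
$ mathcell.peek
= 4953/356
$ mathcell.peek
= 4953/356
$ mathcell.reciproc
= 356/4953
$ mathcell.begin x=-24
= -24

Answer: -4953/89


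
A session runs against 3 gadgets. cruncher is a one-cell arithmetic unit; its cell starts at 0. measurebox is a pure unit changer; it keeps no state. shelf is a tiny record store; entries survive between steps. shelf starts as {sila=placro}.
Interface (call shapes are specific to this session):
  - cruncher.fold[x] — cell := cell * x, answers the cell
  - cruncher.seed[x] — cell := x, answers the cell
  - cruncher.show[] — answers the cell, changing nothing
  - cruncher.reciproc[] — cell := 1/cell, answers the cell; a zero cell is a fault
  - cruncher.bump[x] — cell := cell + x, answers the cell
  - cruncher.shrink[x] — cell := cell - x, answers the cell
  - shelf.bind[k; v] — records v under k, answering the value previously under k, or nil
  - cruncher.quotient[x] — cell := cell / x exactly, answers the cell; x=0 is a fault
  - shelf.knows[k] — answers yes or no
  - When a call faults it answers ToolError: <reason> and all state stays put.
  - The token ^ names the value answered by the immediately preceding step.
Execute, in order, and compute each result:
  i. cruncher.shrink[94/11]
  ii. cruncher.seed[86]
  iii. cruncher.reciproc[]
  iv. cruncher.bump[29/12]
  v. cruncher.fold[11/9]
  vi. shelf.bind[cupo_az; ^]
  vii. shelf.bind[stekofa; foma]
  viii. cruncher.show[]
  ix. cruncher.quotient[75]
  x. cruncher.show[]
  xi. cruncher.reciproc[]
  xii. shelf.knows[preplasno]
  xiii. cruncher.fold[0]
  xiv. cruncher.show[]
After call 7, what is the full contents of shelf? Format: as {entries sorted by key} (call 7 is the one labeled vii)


Answer: {cupo_az=13783/4644, sila=placro, stekofa=foma}

Derivation:
[in] cruncher.shrink x='94/11'
[out] -94/11
[in] cruncher.seed x='86'
[out] 86
[in] cruncher.reciproc
[out] 1/86
[in] cruncher.bump x='29/12'
[out] 1253/516
[in] cruncher.fold x='11/9'
[out] 13783/4644
[in] shelf.bind k='cupo_az' v='^'
[out] nil
[in] shelf.bind k='stekofa' v='foma'
[out] nil
[in] cruncher.show
[out] 13783/4644
[in] cruncher.quotient x='75'
[out] 13783/348300
[in] cruncher.show
[out] 13783/348300
[in] cruncher.reciproc
[out] 348300/13783
[in] shelf.knows k='preplasno'
[out] no
[in] cruncher.fold x='0'
[out] 0
[in] cruncher.show
[out] 0


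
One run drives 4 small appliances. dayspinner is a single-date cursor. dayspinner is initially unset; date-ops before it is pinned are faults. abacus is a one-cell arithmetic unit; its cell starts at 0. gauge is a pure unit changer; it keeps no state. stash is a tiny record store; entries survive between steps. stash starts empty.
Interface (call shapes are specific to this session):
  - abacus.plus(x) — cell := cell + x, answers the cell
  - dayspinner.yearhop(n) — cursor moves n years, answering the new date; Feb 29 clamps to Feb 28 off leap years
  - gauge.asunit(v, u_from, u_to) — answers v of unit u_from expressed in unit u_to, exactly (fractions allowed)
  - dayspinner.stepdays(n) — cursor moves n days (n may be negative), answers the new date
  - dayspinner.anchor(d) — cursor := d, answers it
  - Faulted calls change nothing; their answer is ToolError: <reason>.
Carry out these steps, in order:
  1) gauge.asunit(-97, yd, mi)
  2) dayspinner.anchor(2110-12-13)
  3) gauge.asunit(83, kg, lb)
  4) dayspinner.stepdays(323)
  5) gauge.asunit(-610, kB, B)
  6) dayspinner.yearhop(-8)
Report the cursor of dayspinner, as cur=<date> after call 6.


Answer: cur=2103-11-01

Derivation:
I use gauge.asunit using v: -97, u_from: yd, u_to: mi: -97/1760.
I invoke dayspinner.anchor using d: 2110-12-13, which returns 2110-12-13.
Next I call gauge.asunit using v: 83, u_from: kg, u_to: lb, which returns 8300000000/45359237.
Then dayspinner.stepdays using n: 323, — result: 2111-11-01.
Next I call gauge.asunit using v: -610, u_from: kB, u_to: B, and observe -610000.
Calling dayspinner.yearhop using n: -8, and observe 2103-11-01.
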